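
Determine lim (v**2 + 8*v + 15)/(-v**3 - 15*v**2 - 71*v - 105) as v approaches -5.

Direct substitution gives 0/0, so factor. Both numerator and denominator have (v + 5) as a factor.
After cancelling, the expression reduces to (v + 3)/(-v^2 - 10*v - 21).
Substituting v = -5 gives -1/2.

-1/2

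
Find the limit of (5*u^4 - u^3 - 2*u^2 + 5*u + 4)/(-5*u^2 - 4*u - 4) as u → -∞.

-∞

The numerator has higher degree (4 > 2); the quotient behaves like (5/(-5))·u^2 for large |u|.
As u → −∞ this diverges to -∞.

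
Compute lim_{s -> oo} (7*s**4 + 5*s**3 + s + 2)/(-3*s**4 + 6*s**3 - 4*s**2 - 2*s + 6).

-7/3

Numerator and denominator both have degree 4.
Dividing every term by s^4, all lower-order terms vanish and the limit is the ratio of leading coefficients, 7/(-3) = -7/3.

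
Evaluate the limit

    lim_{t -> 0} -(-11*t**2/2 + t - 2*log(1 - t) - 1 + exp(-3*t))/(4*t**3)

Substitution gives 0/0 (the numerator vanishes to order 3).
Expand each term to order t^3: the coefficient of t^3 in -2·ln(1 - t) is 2/3 and in e^(-3t) is -9/2.
Lower-order terms cancel with the polynomial part, so the numerator is (-23/6)·t^3 + o(t^3), and the limit is (-23/6)/(-4) = 23/24.

23/24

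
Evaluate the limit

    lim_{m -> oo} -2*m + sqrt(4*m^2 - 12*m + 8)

This has the form ∞ − ∞. Multiply and divide by the conjugate √(4*m^2 - 12*m + 8) + 2m.
That gives (-12m + 8) / (√(4*m^2 - 12*m + 8) + 2m).
Divide numerator and denominator by m: the limit is -12/(2·2) = -3.

-3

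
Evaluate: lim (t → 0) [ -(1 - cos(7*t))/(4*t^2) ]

Substitution gives 0/0.
Use (1 − cos u)/u² → 1/2 with u = 7t: the limit is 7²/(2·(-4)) = -49/8.

-49/8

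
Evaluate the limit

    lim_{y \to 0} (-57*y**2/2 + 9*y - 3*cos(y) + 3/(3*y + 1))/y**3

-81

Substitution gives 0/0; apply L'Hôpital's rule 3 times.
After differentiating numerator and denominator 3 times the quotient is (-3*sin(y) - 486/(3*y + 1)^4)/(6); at y = 0 this is -81.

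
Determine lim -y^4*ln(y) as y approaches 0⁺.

This is a 0·(−∞) form. Rewrite as -1·ln(y) / y^(−4) and apply L'Hôpital:
the derivative quotient is -1·(1/y) / (−4·y^(−5)) = (1/4)·y^4 → 0.

0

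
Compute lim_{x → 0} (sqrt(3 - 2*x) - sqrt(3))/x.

-√(3)/3

A 0/0 form; rationalise with √(3 - 2x) + √3. This collapses the numerator to -2x, leaving -2/(√(3 - 2x) + √3) → -2/(2√3) = -√(3)/3.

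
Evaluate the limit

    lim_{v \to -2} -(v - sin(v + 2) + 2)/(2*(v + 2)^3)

-1/12

Direct substitution gives 0/0.
Apply L'Hôpital: lim (1 - cos(v + 2))/(-6*(v + 2)^2), still 0/0.
Apply L'Hôpital: lim (sin(v + 2))/(-12*v - 24), still 0/0.
After 3 applications of L'Hôpital's rule the quotient is (cos(v + 2))/(-12); substituting v = -2 gives -1/12.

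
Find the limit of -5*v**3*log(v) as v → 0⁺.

This is a 0·(−∞) form. Rewrite as -5·ln(v) / v^(−3) and apply L'Hôpital:
the derivative quotient is -5·(1/v) / (−3·v^(−4)) = (5/3)·v^3 → 0.

0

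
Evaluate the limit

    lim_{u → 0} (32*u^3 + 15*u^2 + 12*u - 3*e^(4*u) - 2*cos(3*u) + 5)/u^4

-155/4

Substitution gives 0/0; apply L'Hôpital's rule 4 times.
After differentiating numerator and denominator 4 times the quotient is (-768*e^(4*u) - 162*cos(3*u))/(24); at u = 0 this is -155/4.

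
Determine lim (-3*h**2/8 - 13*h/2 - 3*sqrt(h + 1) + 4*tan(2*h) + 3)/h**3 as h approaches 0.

Substitution gives 0/0 (the numerator vanishes to order 3).
Expand each term to order h^3: the coefficient of h^3 in -3·√(1 + h) is -3/16 and in 4·tan(2h) is 32/3.
Lower-order terms cancel with the polynomial part, so the numerator is (503/48)·h^3 + o(h^3), and the limit is (503/48)/(1) = 503/48.

503/48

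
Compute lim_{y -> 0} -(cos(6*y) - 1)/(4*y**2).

Direct substitution gives 0/0.
Apply L'Hôpital: lim (-6*sin(6*y))/(-8*y), still 0/0.
After 2 applications of L'Hôpital's rule the quotient is (-36*cos(6*y))/(-8); substituting y = 0 gives 9/2.

9/2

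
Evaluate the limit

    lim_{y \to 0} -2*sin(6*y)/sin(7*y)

-12/7

Substitution gives 0/0.
Divide numerator and denominator by y: sin(6y)/y → 6 and sin(7y)/y → 7, so the limit is -2·6/7 = -12/7.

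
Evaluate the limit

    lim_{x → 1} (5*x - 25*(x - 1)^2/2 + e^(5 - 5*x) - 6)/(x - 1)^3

Direct substitution gives 0/0.
Apply L'Hôpital: lim (-25*x - 5*e^(5 - 5*x) + 30)/(3*(x - 1)^2), still 0/0.
Apply L'Hôpital: lim (25*e^(5 - 5*x) - 25)/(6*x - 6), still 0/0.
After 3 applications of L'Hôpital's rule the quotient is (-125*e^(5 - 5*x))/(6); substituting x = 1 gives -125/6.

-125/6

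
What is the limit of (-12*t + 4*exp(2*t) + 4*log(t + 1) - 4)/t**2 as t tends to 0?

Substitution gives 0/0 (the numerator vanishes to order 2).
Expand each term to order t^2: the coefficient of t^2 in 4·e^(2t) is 8 and in 4·ln(1 + t) is -2.
Lower-order terms cancel with the polynomial part, so the numerator is (6)·t^2 + o(t^2), and the limit is (6)/(1) = 6.

6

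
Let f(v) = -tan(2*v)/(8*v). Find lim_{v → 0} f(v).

Substitution gives 0/0.
Since tan(u)/u → 1 as u → 0, tan(2v)/(2v) → 1 and the limit is 2/(-8) = -1/4.

-1/4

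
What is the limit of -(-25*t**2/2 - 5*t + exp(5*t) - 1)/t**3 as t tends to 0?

-125/6

Direct substitution gives 0/0.
Apply L'Hôpital: lim (-25*t + 5*e^(5*t) - 5)/(-3*t^2), still 0/0.
Apply L'Hôpital: lim (25*e^(5*t) - 25)/(-6*t), still 0/0.
After 3 applications of L'Hôpital's rule the quotient is (125*e^(5*t))/(-6); substituting t = 0 gives -125/6.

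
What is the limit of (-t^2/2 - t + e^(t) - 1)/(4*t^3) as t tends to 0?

Direct substitution gives 0/0.
Apply L'Hôpital: lim (-t + e^(t) - 1)/(12*t^2), still 0/0.
Apply L'Hôpital: lim (e^(t) - 1)/(24*t), still 0/0.
After 3 applications of L'Hôpital's rule the quotient is (e^(t))/(24); substituting t = 0 gives 1/24.

1/24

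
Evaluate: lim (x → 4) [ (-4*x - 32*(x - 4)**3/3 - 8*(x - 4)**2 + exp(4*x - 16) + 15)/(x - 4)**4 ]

32/3

Direct substitution gives 0/0.
Apply L'Hôpital: lim (-16*x - 32*(x - 4)^2 + 4*e^(4*x - 16) + 60)/(4*(x - 4)^3), still 0/0.
Apply L'Hôpital: lim (-64*x + 16*e^(4*x - 16) + 240)/(12*(x - 4)^2), still 0/0.
Apply L'Hôpital: lim (64*e^(4*x - 16) - 64)/(24*x - 96), still 0/0.
After 4 applications of L'Hôpital's rule the quotient is (256*e^(4*x - 16))/(24); substituting x = 4 gives 32/3.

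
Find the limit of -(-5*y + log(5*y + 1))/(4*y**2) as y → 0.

Direct substitution gives 0/0.
Apply L'Hôpital: lim (-5 + 5/(5*y + 1))/(-8*y), still 0/0.
After 2 applications of L'Hôpital's rule the quotient is (-25/(5*y + 1)^2)/(-8); substituting y = 0 gives 25/8.

25/8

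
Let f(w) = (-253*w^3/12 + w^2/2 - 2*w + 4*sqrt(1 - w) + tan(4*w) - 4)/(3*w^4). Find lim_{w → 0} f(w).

Substitution gives 0/0 (the numerator vanishes to order 4).
Expand each term to order w^4: the coefficient of w^4 in tan(4w) is 0 and in 4·√(1 - w) is -5/32.
Lower-order terms cancel with the polynomial part, so the numerator is (-5/32)·w^4 + o(w^4), and the limit is (-5/32)/(3) = -5/96.

-5/96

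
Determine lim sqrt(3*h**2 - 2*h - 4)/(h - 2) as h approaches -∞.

-√(3)

For large |h|, √(3*h^2 - 2*h - 4) ≈ √3·|h| and the denominator ≈ h.
Since h → −∞, |h| = −h, giving −√3/(1) = -√(3).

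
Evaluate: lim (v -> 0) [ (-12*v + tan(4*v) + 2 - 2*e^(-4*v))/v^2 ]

-16

Substitution gives 0/0; apply L'Hôpital's rule 2 times.
After differentiating numerator and denominator 2 times the quotient is (32*tan(4*v)/cos(4*v)^2 - 32*e^(-4*v))/(2); at v = 0 this is -16.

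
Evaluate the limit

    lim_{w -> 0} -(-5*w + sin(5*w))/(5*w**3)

25/6

Direct substitution gives 0/0.
Apply L'Hôpital: lim (5*cos(5*w) - 5)/(-15*w^2), still 0/0.
Apply L'Hôpital: lim (-25*sin(5*w))/(-30*w), still 0/0.
After 3 applications of L'Hôpital's rule the quotient is (-125*cos(5*w))/(-30); substituting w = 0 gives 25/6.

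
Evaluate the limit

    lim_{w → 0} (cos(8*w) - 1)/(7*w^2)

-32/7

Direct substitution gives 0/0.
Apply L'Hôpital: lim (-8*sin(8*w))/(14*w), still 0/0.
After 2 applications of L'Hôpital's rule the quotient is (-64*cos(8*w))/(14); substituting w = 0 gives -32/7.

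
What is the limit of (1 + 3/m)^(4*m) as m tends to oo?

e^(12)

Let L be the limit and take ln: ln L = lim (4m)·ln(1 + 3/m) = lim (4m)·(3/m + O(1/m²)) = 12.
Hence L = e^(12).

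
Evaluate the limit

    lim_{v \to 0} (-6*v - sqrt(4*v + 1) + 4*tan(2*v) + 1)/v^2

2

Substitution gives 0/0; apply L'Hôpital's rule 2 times.
After differentiating numerator and denominator 2 times the quotient is (32*tan(2*v)/cos(2*v)^2 + 4/(4*v + 1)^(3/2))/(2); at v = 0 this is 2.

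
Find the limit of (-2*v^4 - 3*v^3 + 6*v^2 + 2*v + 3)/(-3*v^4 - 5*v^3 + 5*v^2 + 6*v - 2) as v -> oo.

Numerator and denominator both have degree 4.
Dividing every term by v^4, all lower-order terms vanish and the limit is the ratio of leading coefficients, -2/(-3) = 2/3.

2/3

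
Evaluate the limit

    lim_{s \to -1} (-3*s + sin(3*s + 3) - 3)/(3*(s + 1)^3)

Direct substitution gives 0/0.
Apply L'Hôpital: lim (3*cos(3*s + 3) - 3)/(9*(s + 1)^2), still 0/0.
Apply L'Hôpital: lim (-9*sin(3*s + 3))/(18*s + 18), still 0/0.
After 3 applications of L'Hôpital's rule the quotient is (-27*cos(3*s + 3))/(18); substituting s = -1 gives -3/2.

-3/2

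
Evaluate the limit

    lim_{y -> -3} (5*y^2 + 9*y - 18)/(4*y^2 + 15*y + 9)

Since y = -3 makes numerator and denominator zero, (y + 3) divides both.
Cancelling it gives (5*y - 6)/(4*y + 3); now plug in y = -3 to get 7/3.

7/3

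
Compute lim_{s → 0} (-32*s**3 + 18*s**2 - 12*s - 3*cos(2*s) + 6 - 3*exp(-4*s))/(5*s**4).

Substitution gives 0/0; apply L'Hôpital's rule 4 times.
After differentiating numerator and denominator 4 times the quotient is (-48*cos(2*s) - 768*e^(-4*s))/(120); at s = 0 this is -34/5.

-34/5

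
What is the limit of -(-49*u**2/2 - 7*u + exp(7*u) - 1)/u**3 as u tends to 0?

Direct substitution gives 0/0.
Apply L'Hôpital: lim (-49*u + 7*e^(7*u) - 7)/(-3*u^2), still 0/0.
Apply L'Hôpital: lim (49*e^(7*u) - 49)/(-6*u), still 0/0.
After 3 applications of L'Hôpital's rule the quotient is (343*e^(7*u))/(-6); substituting u = 0 gives -343/6.

-343/6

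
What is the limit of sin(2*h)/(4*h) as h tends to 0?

Substitution gives 0/0.
Write it as (2/4)·sin(2h)/(2h); since sin(u)/u → 1, the limit is 1/2.

1/2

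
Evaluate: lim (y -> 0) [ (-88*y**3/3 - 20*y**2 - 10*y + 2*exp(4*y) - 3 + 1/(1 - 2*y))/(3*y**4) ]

Substitution gives 0/0 (the numerator vanishes to order 4).
Expand each term to order y^4: the coefficient of y^4 in 1/(1 - 2y) is 16 and in 2·e^(4y) is 64/3.
Lower-order terms cancel with the polynomial part, so the numerator is (112/3)·y^4 + o(y^4), and the limit is (112/3)/(3) = 112/9.

112/9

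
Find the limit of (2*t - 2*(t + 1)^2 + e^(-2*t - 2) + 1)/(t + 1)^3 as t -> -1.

Direct substitution gives 0/0.
Apply L'Hôpital: lim (-4*t - 2*e^(-2*t - 2) - 2)/(3*(t + 1)^2), still 0/0.
Apply L'Hôpital: lim (4*e^(-2*t - 2) - 4)/(6*t + 6), still 0/0.
After 3 applications of L'Hôpital's rule the quotient is (-8*e^(-2*t - 2))/(6); substituting t = -1 gives -4/3.

-4/3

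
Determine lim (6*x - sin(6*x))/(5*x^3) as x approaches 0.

36/5

Direct substitution gives 0/0.
Apply L'Hôpital: lim (6 - 6*cos(6*x))/(15*x^2), still 0/0.
Apply L'Hôpital: lim (36*sin(6*x))/(30*x), still 0/0.
After 3 applications of L'Hôpital's rule the quotient is (216*cos(6*x))/(30); substituting x = 0 gives 36/5.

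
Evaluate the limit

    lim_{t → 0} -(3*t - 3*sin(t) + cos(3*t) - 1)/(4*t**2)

9/8

Substitution gives 0/0 (the numerator vanishes to order 2).
Expand each term to order t^2: the coefficient of t^2 in cos(3t) is -9/2 and in -3·sin(t) is 0.
Lower-order terms cancel with the polynomial part, so the numerator is (-9/2)·t^2 + o(t^2), and the limit is (-9/2)/(-4) = 9/8.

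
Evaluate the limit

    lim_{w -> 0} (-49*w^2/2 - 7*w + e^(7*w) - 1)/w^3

Direct substitution gives 0/0.
Apply L'Hôpital: lim (-49*w + 7*e^(7*w) - 7)/(3*w^2), still 0/0.
Apply L'Hôpital: lim (49*e^(7*w) - 49)/(6*w), still 0/0.
After 3 applications of L'Hôpital's rule the quotient is (343*e^(7*w))/(6); substituting w = 0 gives 343/6.

343/6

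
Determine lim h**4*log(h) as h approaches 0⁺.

This is a 0·(−∞) form. Rewrite as 1·ln(h) / h^(−4) and apply L'Hôpital:
the derivative quotient is 1·(1/h) / (−4·h^(−5)) = (-1/4)·h^4 → 0.

0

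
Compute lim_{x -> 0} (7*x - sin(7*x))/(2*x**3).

Direct substitution gives 0/0.
Apply L'Hôpital: lim (7 - 7*cos(7*x))/(6*x^2), still 0/0.
Apply L'Hôpital: lim (49*sin(7*x))/(12*x), still 0/0.
After 3 applications of L'Hôpital's rule the quotient is (343*cos(7*x))/(12); substituting x = 0 gives 343/12.

343/12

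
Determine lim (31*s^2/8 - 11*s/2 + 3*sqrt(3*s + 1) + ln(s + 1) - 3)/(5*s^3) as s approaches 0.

Substitution gives 0/0; apply L'Hôpital's rule 3 times.
After differentiating numerator and denominator 3 times the quotient is (243/(8*(3*s + 1)^(5/2)) + 2/(s + 1)^3)/(30); at s = 0 this is 259/240.

259/240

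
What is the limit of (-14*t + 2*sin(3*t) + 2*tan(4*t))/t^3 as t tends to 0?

Substitution gives 0/0 (the numerator vanishes to order 3).
Expand each term to order t^3: the coefficient of t^3 in 2·tan(4t) is 128/3 and in 2·sin(3t) is -9.
Lower-order terms cancel with the polynomial part, so the numerator is (101/3)·t^3 + o(t^3), and the limit is (101/3)/(1) = 101/3.

101/3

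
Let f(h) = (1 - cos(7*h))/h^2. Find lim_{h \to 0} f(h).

Substitution gives 0/0.
Use (1 − cos u)/u² → 1/2 with u = 7h: the limit is 7²/(2·1) = 49/2.

49/2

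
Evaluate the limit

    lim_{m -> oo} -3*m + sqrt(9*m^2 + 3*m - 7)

1/2

This has the form ∞ − ∞. Multiply and divide by the conjugate √(9*m^2 + 3*m - 7) + 3m.
That gives (3m - 7) / (√(9*m^2 + 3*m - 7) + 3m).
Divide numerator and denominator by m: the limit is 3/(2·3) = 1/2.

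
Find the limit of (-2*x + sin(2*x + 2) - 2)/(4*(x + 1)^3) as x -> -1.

Direct substitution gives 0/0.
Apply L'Hôpital: lim (2*cos(2*x + 2) - 2)/(12*(x + 1)^2), still 0/0.
Apply L'Hôpital: lim (-4*sin(2*x + 2))/(24*x + 24), still 0/0.
After 3 applications of L'Hôpital's rule the quotient is (-8*cos(2*x + 2))/(24); substituting x = -1 gives -1/3.

-1/3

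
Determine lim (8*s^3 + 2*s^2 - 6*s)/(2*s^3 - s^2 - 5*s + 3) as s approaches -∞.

4

Numerator and denominator both have degree 3.
Dividing every term by s^3, all lower-order terms vanish and the limit is the ratio of leading coefficients, 8/(2) = 4.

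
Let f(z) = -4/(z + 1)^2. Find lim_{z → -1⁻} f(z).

As z → -1⁻, (z + 1) → 0⁻, so (z + 1)^2 → 0⁺ and -4/(z + 1)^2 → -∞.

-∞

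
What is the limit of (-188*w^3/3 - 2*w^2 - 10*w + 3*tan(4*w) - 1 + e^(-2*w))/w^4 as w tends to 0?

Substitution gives 0/0; apply L'Hôpital's rule 4 times.
After differentiating numerator and denominator 4 times the quotient is (16*(384*(3*tan(4*w)^2 + 2)*e^(2*w)*tan(4*w)/cos(4*w)^2 + 1)*e^(-2*w))/(24); at w = 0 this is 2/3.

2/3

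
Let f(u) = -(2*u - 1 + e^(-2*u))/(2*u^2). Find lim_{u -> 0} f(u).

-1

Direct substitution gives 0/0.
Apply L'Hôpital: lim (2 - 2*e^(-2*u))/(-4*u), still 0/0.
After 2 applications of L'Hôpital's rule the quotient is (4*e^(-2*u))/(-4); substituting u = 0 gives -1.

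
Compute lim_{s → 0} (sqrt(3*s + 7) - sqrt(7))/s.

3*√(7)/14

A 0/0 form; rationalise with √(7 + 3s) + √7. This collapses the numerator to 3s, leaving 3/(√(7 + 3s) + √7) → 3/(2√7) = 3*√(7)/14.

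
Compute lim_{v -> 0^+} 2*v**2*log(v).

0

This is a 0·(−∞) form. Rewrite as 2·ln(v) / v^(−2) and apply L'Hôpital:
the derivative quotient is 2·(1/v) / (−2·v^(−3)) = (-2/2)·v^2 → 0.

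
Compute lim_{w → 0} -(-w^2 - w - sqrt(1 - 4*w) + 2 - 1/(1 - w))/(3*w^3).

Substitution gives 0/0; apply L'Hôpital's rule 3 times.
After differentiating numerator and denominator 3 times the quotient is (-6/(w - 1)^4 + 24/(1 - 4*w)^(5/2))/(-18); at w = 0 this is -1.

-1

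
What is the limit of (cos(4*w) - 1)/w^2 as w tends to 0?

Direct substitution gives 0/0.
Apply L'Hôpital: lim (-4*sin(4*w))/(2*w), still 0/0.
After 2 applications of L'Hôpital's rule the quotient is (-16*cos(4*w))/(2); substituting w = 0 gives -8.

-8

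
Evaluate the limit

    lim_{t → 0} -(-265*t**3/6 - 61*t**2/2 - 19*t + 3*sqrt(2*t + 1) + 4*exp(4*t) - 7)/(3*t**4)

Substitution gives 0/0 (the numerator vanishes to order 4).
Expand each term to order t^4: the coefficient of t^4 in 3·√(1 + 2t) is -15/8 and in 4·e^(4t) is 128/3.
Lower-order terms cancel with the polynomial part, so the numerator is (979/24)·t^4 + o(t^4), and the limit is (979/24)/(-3) = -979/72.

-979/72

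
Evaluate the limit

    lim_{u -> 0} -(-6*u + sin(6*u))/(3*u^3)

12

Direct substitution gives 0/0.
Apply L'Hôpital: lim (6*cos(6*u) - 6)/(-9*u^2), still 0/0.
Apply L'Hôpital: lim (-36*sin(6*u))/(-18*u), still 0/0.
After 3 applications of L'Hôpital's rule the quotient is (-216*cos(6*u))/(-18); substituting u = 0 gives 12.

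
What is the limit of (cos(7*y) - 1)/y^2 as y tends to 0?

Direct substitution gives 0/0.
Apply L'Hôpital: lim (-7*sin(7*y))/(2*y), still 0/0.
After 2 applications of L'Hôpital's rule the quotient is (-49*cos(7*y))/(2); substituting y = 0 gives -49/2.

-49/2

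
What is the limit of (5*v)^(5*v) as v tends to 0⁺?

Base → 0⁺ and exponent → 0⁺: a 0^0 form.
Take logs: 5v·ln(5v). This is 0·(−∞); rewriting as ln(5v)/(1/(5v)) and applying L'Hôpital gives 0.
Hence the limit is e^0 = 1.

1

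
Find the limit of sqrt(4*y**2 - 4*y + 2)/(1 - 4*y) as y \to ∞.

-1/2

For large |y|, √(4*y^2 - 4*y + 2) ≈ √4·|y| and the denominator ≈ -4y.
Since y → +∞, |y| = y, giving √4/(-4) = -1/2.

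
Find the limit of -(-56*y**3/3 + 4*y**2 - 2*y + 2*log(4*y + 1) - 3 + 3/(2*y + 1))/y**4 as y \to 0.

Substitution gives 0/0 (the numerator vanishes to order 4).
Expand each term to order y^4: the coefficient of y^4 in 2·ln(1 + 4y) is -128 and in 3·1/(1 + 2y) is 48.
Lower-order terms cancel with the polynomial part, so the numerator is (-80)·y^4 + o(y^4), and the limit is (-80)/(-1) = 80.

80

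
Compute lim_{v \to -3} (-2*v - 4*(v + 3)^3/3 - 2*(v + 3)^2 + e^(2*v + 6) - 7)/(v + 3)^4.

2/3

Direct substitution gives 0/0.
Apply L'Hôpital: lim (-4*v - 4*(v + 3)^2 + 2*e^(2*v + 6) - 14)/(4*(v + 3)^3), still 0/0.
Apply L'Hôpital: lim (-8*v + 4*e^(2*v + 6) - 28)/(12*(v + 3)^2), still 0/0.
Apply L'Hôpital: lim (8*e^(2*v + 6) - 8)/(24*v + 72), still 0/0.
After 4 applications of L'Hôpital's rule the quotient is (16*e^(2*v + 6))/(24); substituting v = -3 gives 2/3.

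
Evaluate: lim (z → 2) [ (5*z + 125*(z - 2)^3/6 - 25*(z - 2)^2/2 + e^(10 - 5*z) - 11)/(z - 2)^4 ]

625/24

Direct substitution gives 0/0.
Apply L'Hôpital: lim (-25*z + 125*(z - 2)^2/2 - 5*e^(10 - 5*z) + 55)/(4*(z - 2)^3), still 0/0.
Apply L'Hôpital: lim (125*z + 25*e^(10 - 5*z) - 275)/(12*(z - 2)^2), still 0/0.
Apply L'Hôpital: lim (125 - 125*e^(10 - 5*z))/(24*z - 48), still 0/0.
After 4 applications of L'Hôpital's rule the quotient is (625*e^(10 - 5*z))/(24); substituting z = 2 gives 625/24.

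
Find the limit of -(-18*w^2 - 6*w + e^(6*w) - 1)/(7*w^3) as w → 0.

Direct substitution gives 0/0.
Apply L'Hôpital: lim (-36*w + 6*e^(6*w) - 6)/(-21*w^2), still 0/0.
Apply L'Hôpital: lim (36*e^(6*w) - 36)/(-42*w), still 0/0.
After 3 applications of L'Hôpital's rule the quotient is (216*e^(6*w))/(-42); substituting w = 0 gives -36/7.

-36/7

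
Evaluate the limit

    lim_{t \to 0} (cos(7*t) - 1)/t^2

-49/2

Direct substitution gives 0/0.
Apply L'Hôpital: lim (-7*sin(7*t))/(2*t), still 0/0.
After 2 applications of L'Hôpital's rule the quotient is (-49*cos(7*t))/(2); substituting t = 0 gives -49/2.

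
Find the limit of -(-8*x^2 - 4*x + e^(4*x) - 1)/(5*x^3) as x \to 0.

Direct substitution gives 0/0.
Apply L'Hôpital: lim (-16*x + 4*e^(4*x) - 4)/(-15*x^2), still 0/0.
Apply L'Hôpital: lim (16*e^(4*x) - 16)/(-30*x), still 0/0.
After 3 applications of L'Hôpital's rule the quotient is (64*e^(4*x))/(-30); substituting x = 0 gives -32/15.

-32/15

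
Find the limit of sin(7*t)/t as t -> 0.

Substitution gives 0/0.
Write it as (7)·sin(7t)/(7t); since sin(u)/u → 1, the limit is 7.

7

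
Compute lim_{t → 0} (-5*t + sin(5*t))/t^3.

Direct substitution gives 0/0.
Apply L'Hôpital: lim (5*cos(5*t) - 5)/(3*t^2), still 0/0.
Apply L'Hôpital: lim (-25*sin(5*t))/(6*t), still 0/0.
After 3 applications of L'Hôpital's rule the quotient is (-125*cos(5*t))/(6); substituting t = 0 gives -125/6.

-125/6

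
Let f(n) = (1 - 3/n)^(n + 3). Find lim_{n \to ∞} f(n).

The base → 1 and the exponent → ∞: a 1^∞ form.
Take logarithms: (n + 3)·ln(1 - 3/n). Since ln(1+u) ~ u for small u, this behaves like (n)·(-3/n) → -3.
So the limit is e^(-3).

e^(-3)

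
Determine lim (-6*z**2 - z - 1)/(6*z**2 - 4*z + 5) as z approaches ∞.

-1

Numerator and denominator both have degree 2.
Dividing every term by z^2, all lower-order terms vanish and the limit is the ratio of leading coefficients, -6/(6) = -1.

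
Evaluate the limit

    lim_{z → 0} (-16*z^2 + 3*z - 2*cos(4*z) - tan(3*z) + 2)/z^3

-9

Substitution gives 0/0; apply L'Hôpital's rule 3 times.
After differentiating numerator and denominator 3 times the quotient is (-128*sin(4*z) - 162*tan(3*z)^4 - 216*tan(3*z)^2 - 54)/(6); at z = 0 this is -9.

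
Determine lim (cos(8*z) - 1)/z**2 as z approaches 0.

Direct substitution gives 0/0.
Apply L'Hôpital: lim (-8*sin(8*z))/(2*z), still 0/0.
After 2 applications of L'Hôpital's rule the quotient is (-64*cos(8*z))/(2); substituting z = 0 gives -32.

-32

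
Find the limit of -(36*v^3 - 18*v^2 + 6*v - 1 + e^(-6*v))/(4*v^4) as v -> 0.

-27/2

Direct substitution gives 0/0.
Apply L'Hôpital: lim (108*v^2 - 36*v + 6 - 6*e^(-6*v))/(-16*v^3), still 0/0.
Apply L'Hôpital: lim (216*v - 36 + 36*e^(-6*v))/(-48*v^2), still 0/0.
Apply L'Hôpital: lim (216 - 216*e^(-6*v))/(-96*v), still 0/0.
After 4 applications of L'Hôpital's rule the quotient is (1296*e^(-6*v))/(-96); substituting v = 0 gives -27/2.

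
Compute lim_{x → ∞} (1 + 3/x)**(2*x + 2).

Let L be the limit and take ln: ln L = lim (2x + 2)·ln(1 + 3/x) = lim (2x + 2)·(3/x + O(1/x²)) = 6.
Hence L = e^(6).

e^(6)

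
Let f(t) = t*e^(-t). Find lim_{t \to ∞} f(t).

0

Write as t^1/e^{1t}, an ∞/∞ form.
Exponential growth dominates any polynomial, so repeated L'Hôpital (or the standard result) gives 0.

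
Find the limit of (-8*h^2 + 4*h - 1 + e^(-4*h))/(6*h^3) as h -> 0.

Direct substitution gives 0/0.
Apply L'Hôpital: lim (-16*h + 4 - 4*e^(-4*h))/(18*h^2), still 0/0.
Apply L'Hôpital: lim (-16 + 16*e^(-4*h))/(36*h), still 0/0.
After 3 applications of L'Hôpital's rule the quotient is (-64*e^(-4*h))/(36); substituting h = 0 gives -16/9.

-16/9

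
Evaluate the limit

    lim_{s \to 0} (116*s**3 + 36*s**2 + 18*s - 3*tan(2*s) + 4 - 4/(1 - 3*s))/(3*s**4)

Substitution gives 0/0 (the numerator vanishes to order 4).
Expand each term to order s^4: the coefficient of s^4 in -4·1/(1 - 3s) is -324 and in -3·tan(2s) is 0.
Lower-order terms cancel with the polynomial part, so the numerator is (-324)·s^4 + o(s^4), and the limit is (-324)/(3) = -108.

-108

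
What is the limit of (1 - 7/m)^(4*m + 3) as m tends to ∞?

e^(-28)

Write it as [(1 - 7/m)^m]^(4) · (1 - 7/m)^(3). The bracketed term tends to e^(-7) and the second factor to 1, so the limit is e^(-28).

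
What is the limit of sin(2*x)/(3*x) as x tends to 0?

2/3

Substitution gives 0/0.
Write it as (2/3)·sin(2x)/(2x); since sin(u)/u → 1, the limit is 2/3.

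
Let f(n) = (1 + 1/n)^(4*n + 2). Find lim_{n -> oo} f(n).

Let L be the limit and take ln: ln L = lim (4n + 2)·ln(1 + 1/n) = lim (4n + 2)·(1/n + O(1/n²)) = 4.
Hence L = e^(4).

e^(4)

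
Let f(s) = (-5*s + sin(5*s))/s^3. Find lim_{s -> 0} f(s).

-125/6

Direct substitution gives 0/0.
Apply L'Hôpital: lim (5*cos(5*s) - 5)/(3*s^2), still 0/0.
Apply L'Hôpital: lim (-25*sin(5*s))/(6*s), still 0/0.
After 3 applications of L'Hôpital's rule the quotient is (-125*cos(5*s))/(6); substituting s = 0 gives -125/6.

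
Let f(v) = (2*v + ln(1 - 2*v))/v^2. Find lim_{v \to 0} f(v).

Direct substitution gives 0/0.
Apply L'Hôpital: lim (2 - 2/(1 - 2*v))/(2*v), still 0/0.
After 2 applications of L'Hôpital's rule the quotient is (-4/(1 - 2*v)^2)/(2); substituting v = 0 gives -2.

-2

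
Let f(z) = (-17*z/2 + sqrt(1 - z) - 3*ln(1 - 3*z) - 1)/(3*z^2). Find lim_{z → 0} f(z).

107/24

Substitution gives 0/0 (the numerator vanishes to order 2).
Expand each term to order z^2: the coefficient of z^2 in √(1 - z) is -1/8 and in -3·ln(1 - 3z) is 27/2.
Lower-order terms cancel with the polynomial part, so the numerator is (107/8)·z^2 + o(z^2), and the limit is (107/8)/(3) = 107/24.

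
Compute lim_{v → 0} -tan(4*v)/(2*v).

Substitution gives 0/0.
Since tan(u)/u → 1 as u → 0, tan(4v)/(4v) → 1 and the limit is 4/(-2) = -2.

-2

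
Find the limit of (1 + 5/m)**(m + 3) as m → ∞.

Write it as [(1 + 5/m)^m]^(1) · (1 + 5/m)^(3). The bracketed term tends to e^(5) and the second factor to 1, so the limit is e^(5).

e^(5)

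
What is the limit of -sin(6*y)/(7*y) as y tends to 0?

-6/7

Substitution gives 0/0.
Write it as (6/(-7))·sin(6y)/(6y); since sin(u)/u → 1, the limit is -6/7.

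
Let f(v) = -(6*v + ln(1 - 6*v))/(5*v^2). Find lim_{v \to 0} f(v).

Direct substitution gives 0/0.
Apply L'Hôpital: lim (6 - 6/(1 - 6*v))/(-10*v), still 0/0.
After 2 applications of L'Hôpital's rule the quotient is (-36/(1 - 6*v)^2)/(-10); substituting v = 0 gives 18/5.

18/5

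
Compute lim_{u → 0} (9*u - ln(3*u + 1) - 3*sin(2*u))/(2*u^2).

Substitution gives 0/0; apply L'Hôpital's rule 2 times.
After differentiating numerator and denominator 2 times the quotient is (12*sin(2*u) + 9/(3*u + 1)^2)/(4); at u = 0 this is 9/4.

9/4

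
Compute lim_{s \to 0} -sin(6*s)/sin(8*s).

Substitution gives 0/0.
Divide numerator and denominator by s: sin(6s)/s → 6 and sin(8s)/s → 8, so the limit is -1·6/8 = -3/4.

-3/4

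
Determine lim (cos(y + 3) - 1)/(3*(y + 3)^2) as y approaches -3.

Direct substitution gives 0/0.
Apply L'Hôpital: lim (-sin(y + 3))/(6*y + 18), still 0/0.
After 2 applications of L'Hôpital's rule the quotient is (-cos(y + 3))/(6); substituting y = -3 gives -1/6.

-1/6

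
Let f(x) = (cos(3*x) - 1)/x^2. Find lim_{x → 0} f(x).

-9/2

Direct substitution gives 0/0.
Apply L'Hôpital: lim (-3*sin(3*x))/(2*x), still 0/0.
After 2 applications of L'Hôpital's rule the quotient is (-9*cos(3*x))/(2); substituting x = 0 gives -9/2.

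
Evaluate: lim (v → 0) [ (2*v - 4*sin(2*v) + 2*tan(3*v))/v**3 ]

70/3

Substitution gives 0/0 (the numerator vanishes to order 3).
Expand each term to order v^3: the coefficient of v^3 in -4·sin(2v) is 16/3 and in 2·tan(3v) is 18.
Lower-order terms cancel with the polynomial part, so the numerator is (70/3)·v^3 + o(v^3), and the limit is (70/3)/(1) = 70/3.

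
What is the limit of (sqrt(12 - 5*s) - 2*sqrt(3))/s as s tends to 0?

-5*√(3)/12

A 0/0 form; rationalise with √(12 - 5s) + √12. This collapses the numerator to -5s, leaving -5/(√(12 - 5s) + √12) → -5/(2√12) = -5*√(3)/12.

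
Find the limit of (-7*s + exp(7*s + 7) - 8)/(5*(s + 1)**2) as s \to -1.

49/10

Direct substitution gives 0/0.
Apply L'Hôpital: lim (7*e^(7*s + 7) - 7)/(10*s + 10), still 0/0.
After 2 applications of L'Hôpital's rule the quotient is (49*e^(7*s + 7))/(10); substituting s = -1 gives 49/10.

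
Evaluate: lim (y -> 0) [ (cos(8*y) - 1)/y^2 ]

-32

Direct substitution gives 0/0.
Apply L'Hôpital: lim (-8*sin(8*y))/(2*y), still 0/0.
After 2 applications of L'Hôpital's rule the quotient is (-64*cos(8*y))/(2); substituting y = 0 gives -32.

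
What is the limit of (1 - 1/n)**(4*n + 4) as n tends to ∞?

e^(-4)

The base → 1 and the exponent → ∞: a 1^∞ form.
Take logarithms: (4n + 4)·ln(1 - 1/n). Since ln(1+u) ~ u for small u, this behaves like (4n)·(-1/n) → -4.
So the limit is e^(-4).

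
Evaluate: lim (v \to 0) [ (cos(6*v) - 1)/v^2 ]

Direct substitution gives 0/0.
Apply L'Hôpital: lim (-6*sin(6*v))/(2*v), still 0/0.
After 2 applications of L'Hôpital's rule the quotient is (-36*cos(6*v))/(2); substituting v = 0 gives -18.

-18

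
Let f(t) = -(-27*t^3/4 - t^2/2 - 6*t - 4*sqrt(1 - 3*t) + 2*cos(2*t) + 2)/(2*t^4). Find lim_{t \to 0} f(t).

Substitution gives 0/0 (the numerator vanishes to order 4).
Expand each term to order t^4: the coefficient of t^4 in -4·√(1 - 3t) is 405/32 and in 2·cos(2t) is 4/3.
Lower-order terms cancel with the polynomial part, so the numerator is (1343/96)·t^4 + o(t^4), and the limit is (1343/96)/(-2) = -1343/192.

-1343/192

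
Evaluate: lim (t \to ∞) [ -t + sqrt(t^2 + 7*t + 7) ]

7/2

An ∞ − ∞ form. Rationalising with the conjugate, the difference becomes (7t + 7) / (√(t^2 + 7*t + 7) + t).
For large t the denominator behaves like 2·t, so the quotient tends to 7/2 = 7/2.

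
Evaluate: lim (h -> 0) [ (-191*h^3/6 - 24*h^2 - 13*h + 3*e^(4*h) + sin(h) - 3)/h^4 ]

Substitution gives 0/0; apply L'Hôpital's rule 4 times.
After differentiating numerator and denominator 4 times the quotient is (768*e^(4*h) + sin(h))/(24); at h = 0 this is 32.

32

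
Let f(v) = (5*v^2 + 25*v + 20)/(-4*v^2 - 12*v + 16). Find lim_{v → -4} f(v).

Direct substitution gives 0/0, so factor. Both numerator and denominator have (v + 4) as a factor.
After cancelling, the expression reduces to (5*v + 5)/(4 - 4*v).
Substituting v = -4 gives -3/4.

-3/4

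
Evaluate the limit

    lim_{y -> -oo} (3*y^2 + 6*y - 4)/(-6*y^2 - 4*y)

Numerator and denominator both have degree 2.
Dividing every term by y^2, all lower-order terms vanish and the limit is the ratio of leading coefficients, 3/(-6) = -1/2.

-1/2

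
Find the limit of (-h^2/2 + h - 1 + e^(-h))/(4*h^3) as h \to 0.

Direct substitution gives 0/0.
Apply L'Hôpital: lim (-h + 1 - e^(-h))/(12*h^2), still 0/0.
Apply L'Hôpital: lim (-1 + e^(-h))/(24*h), still 0/0.
After 3 applications of L'Hôpital's rule the quotient is (-e^(-h))/(24); substituting h = 0 gives -1/24.

-1/24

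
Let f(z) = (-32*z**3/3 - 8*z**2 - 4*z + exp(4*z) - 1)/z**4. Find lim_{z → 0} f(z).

Direct substitution gives 0/0.
Apply L'Hôpital: lim (-32*z^2 - 16*z + 4*e^(4*z) - 4)/(4*z^3), still 0/0.
Apply L'Hôpital: lim (-64*z + 16*e^(4*z) - 16)/(12*z^2), still 0/0.
Apply L'Hôpital: lim (64*e^(4*z) - 64)/(24*z), still 0/0.
After 4 applications of L'Hôpital's rule the quotient is (256*e^(4*z))/(24); substituting z = 0 gives 32/3.

32/3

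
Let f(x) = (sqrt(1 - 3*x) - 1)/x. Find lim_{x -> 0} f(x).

-3/2

A 0/0 form; rationalise with √(1 - 3x) + √1. This collapses the numerator to -3x, leaving -3/(√(1 - 3x) + √1) → -3/(2√1) = -3/2.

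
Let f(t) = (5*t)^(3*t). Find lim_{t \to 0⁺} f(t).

Base → 0⁺ and exponent → 0⁺: a 0^0 form.
Take logs: 3t·ln(5t). This is 0·(−∞); rewriting as ln(5t)/(1/(3t)) and applying L'Hôpital gives 0.
Hence the limit is e^0 = 1.

1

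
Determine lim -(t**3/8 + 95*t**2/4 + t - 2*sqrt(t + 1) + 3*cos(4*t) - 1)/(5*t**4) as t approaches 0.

Substitution gives 0/0 (the numerator vanishes to order 4).
Expand each term to order t^4: the coefficient of t^4 in -2·√(1 + t) is 5/64 and in 3·cos(4t) is 32.
Lower-order terms cancel with the polynomial part, so the numerator is (2053/64)·t^4 + o(t^4), and the limit is (2053/64)/(-5) = -2053/320.

-2053/320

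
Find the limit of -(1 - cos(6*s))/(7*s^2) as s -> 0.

Substitution gives 0/0.
Use (1 − cos u)/u² → 1/2 with u = 6s: the limit is 6²/(2·(-7)) = -18/7.

-18/7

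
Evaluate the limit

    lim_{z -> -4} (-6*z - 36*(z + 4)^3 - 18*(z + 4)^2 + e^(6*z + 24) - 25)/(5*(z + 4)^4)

54/5

Direct substitution gives 0/0.
Apply L'Hôpital: lim (-36*z - 108*(z + 4)^2 + 6*e^(6*z + 24) - 150)/(20*(z + 4)^3), still 0/0.
Apply L'Hôpital: lim (-216*z + 36*e^(6*z + 24) - 900)/(60*(z + 4)^2), still 0/0.
Apply L'Hôpital: lim (216*e^(6*z + 24) - 216)/(120*z + 480), still 0/0.
After 4 applications of L'Hôpital's rule the quotient is (1296*e^(6*z + 24))/(120); substituting z = -4 gives 54/5.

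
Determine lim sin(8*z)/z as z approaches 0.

8

Substitution gives 0/0.
Write it as (8)·sin(8z)/(8z); since sin(u)/u → 1, the limit is 8.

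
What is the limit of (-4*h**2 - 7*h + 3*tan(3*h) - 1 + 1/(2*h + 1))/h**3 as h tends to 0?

Substitution gives 0/0; apply L'Hôpital's rule 3 times.
After differentiating numerator and denominator 3 times the quotient is (486*tan(3*h)^2/cos(3*h)^2 + 162/cos(3*h)^2 - 48/(2*h + 1)^4)/(6); at h = 0 this is 19.

19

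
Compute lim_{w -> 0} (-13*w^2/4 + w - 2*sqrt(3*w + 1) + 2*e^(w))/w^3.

-73/24

Substitution gives 0/0; apply L'Hôpital's rule 3 times.
After differentiating numerator and denominator 3 times the quotient is (2*e^(w) - 81/(4*(3*w + 1)^(5/2)))/(6); at w = 0 this is -73/24.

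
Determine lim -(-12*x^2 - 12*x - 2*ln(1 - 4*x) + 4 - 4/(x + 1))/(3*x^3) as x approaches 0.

-140/9

Substitution gives 0/0; apply L'Hôpital's rule 3 times.
After differentiating numerator and denominator 3 times the quotient is (-256/(4*x - 1)^3 + 24/(x + 1)^4)/(-18); at x = 0 this is -140/9.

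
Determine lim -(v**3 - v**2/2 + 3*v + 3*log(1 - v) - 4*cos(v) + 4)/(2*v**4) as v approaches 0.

Substitution gives 0/0 (the numerator vanishes to order 4).
Expand each term to order v^4: the coefficient of v^4 in -4·cos(v) is -1/6 and in 3·ln(1 - v) is -3/4.
Lower-order terms cancel with the polynomial part, so the numerator is (-11/12)·v^4 + o(v^4), and the limit is (-11/12)/(-2) = 11/24.

11/24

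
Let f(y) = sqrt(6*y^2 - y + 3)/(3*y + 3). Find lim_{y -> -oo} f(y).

For large |y|, √(6*y^2 - y + 3) ≈ √6·|y| and the denominator ≈ 3y.
Since y → −∞, |y| = −y, giving −√6/(3) = -√(6)/3.

-√(6)/3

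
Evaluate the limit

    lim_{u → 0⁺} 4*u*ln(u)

0

This is a 0·(−∞) form. Rewrite as 4·ln(u) / u^(−1) and apply L'Hôpital:
the derivative quotient is 4·(1/u) / (−1·u^(−2)) = (-4/1)·u^1 → 0.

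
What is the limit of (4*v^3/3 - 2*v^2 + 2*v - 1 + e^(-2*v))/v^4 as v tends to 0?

Direct substitution gives 0/0.
Apply L'Hôpital: lim (4*v^2 - 4*v + 2 - 2*e^(-2*v))/(4*v^3), still 0/0.
Apply L'Hôpital: lim (8*v - 4 + 4*e^(-2*v))/(12*v^2), still 0/0.
Apply L'Hôpital: lim (8 - 8*e^(-2*v))/(24*v), still 0/0.
After 4 applications of L'Hôpital's rule the quotient is (16*e^(-2*v))/(24); substituting v = 0 gives 2/3.

2/3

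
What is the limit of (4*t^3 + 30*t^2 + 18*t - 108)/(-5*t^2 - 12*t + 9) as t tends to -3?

-3

Since t = -3 makes numerator and denominator zero, (t + 3) divides both.
Cancelling it gives (4*t^2 + 18*t - 36)/(3 - 5*t); now plug in t = -3 to get -3.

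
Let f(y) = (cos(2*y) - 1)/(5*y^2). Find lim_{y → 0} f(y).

-2/5

Direct substitution gives 0/0.
Apply L'Hôpital: lim (-2*sin(2*y))/(10*y), still 0/0.
After 2 applications of L'Hôpital's rule the quotient is (-4*cos(2*y))/(10); substituting y = 0 gives -2/5.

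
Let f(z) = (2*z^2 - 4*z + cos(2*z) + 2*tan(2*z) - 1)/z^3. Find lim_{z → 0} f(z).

Substitution gives 0/0 (the numerator vanishes to order 3).
Expand each term to order z^3: the coefficient of z^3 in cos(2z) is 0 and in 2·tan(2z) is 16/3.
Lower-order terms cancel with the polynomial part, so the numerator is (16/3)·z^3 + o(z^3), and the limit is (16/3)/(1) = 16/3.

16/3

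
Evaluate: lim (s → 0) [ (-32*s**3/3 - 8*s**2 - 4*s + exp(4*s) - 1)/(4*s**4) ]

8/3

Direct substitution gives 0/0.
Apply L'Hôpital: lim (-32*s^2 - 16*s + 4*e^(4*s) - 4)/(16*s^3), still 0/0.
Apply L'Hôpital: lim (-64*s + 16*e^(4*s) - 16)/(48*s^2), still 0/0.
Apply L'Hôpital: lim (64*e^(4*s) - 64)/(96*s), still 0/0.
After 4 applications of L'Hôpital's rule the quotient is (256*e^(4*s))/(96); substituting s = 0 gives 8/3.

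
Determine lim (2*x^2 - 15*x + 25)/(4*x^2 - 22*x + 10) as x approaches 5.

5/18

Direct substitution gives 0/0, so factor. Both numerator and denominator have (x - 5) as a factor.
After cancelling, the expression reduces to (2*x - 5)/(4*x - 2).
Substituting x = 5 gives 5/18.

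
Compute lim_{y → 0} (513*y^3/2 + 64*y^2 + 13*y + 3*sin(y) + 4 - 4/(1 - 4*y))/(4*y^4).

-256

Substitution gives 0/0; apply L'Hôpital's rule 4 times.
After differentiating numerator and denominator 4 times the quotient is (3*sin(y) + 24576/(4*y - 1)^5)/(96); at y = 0 this is -256.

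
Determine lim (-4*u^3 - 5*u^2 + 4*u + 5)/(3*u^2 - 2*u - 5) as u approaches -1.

-1/4

Since u = -1 makes numerator and denominator zero, (u + 1) divides both.
Cancelling it gives (-4*u^2 - u + 5)/(3*u - 5); now plug in u = -1 to get -1/4.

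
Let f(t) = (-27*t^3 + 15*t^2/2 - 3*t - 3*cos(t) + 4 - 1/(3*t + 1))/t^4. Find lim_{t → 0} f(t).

Substitution gives 0/0 (the numerator vanishes to order 4).
Expand each term to order t^4: the coefficient of t^4 in −1/(1 + 3t) is -81 and in -3·cos(t) is -1/8.
Lower-order terms cancel with the polynomial part, so the numerator is (-649/8)·t^4 + o(t^4), and the limit is (-649/8)/(1) = -649/8.

-649/8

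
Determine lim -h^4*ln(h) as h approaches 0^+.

This is a 0·(−∞) form. Rewrite as -1·ln(h) / h^(−4) and apply L'Hôpital:
the derivative quotient is -1·(1/h) / (−4·h^(−5)) = (1/4)·h^4 → 0.

0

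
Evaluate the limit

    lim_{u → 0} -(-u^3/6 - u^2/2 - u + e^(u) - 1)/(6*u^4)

Direct substitution gives 0/0.
Apply L'Hôpital: lim (-u^2/2 - u + e^(u) - 1)/(-24*u^3), still 0/0.
Apply L'Hôpital: lim (-u + e^(u) - 1)/(-72*u^2), still 0/0.
Apply L'Hôpital: lim (e^(u) - 1)/(-144*u), still 0/0.
After 4 applications of L'Hôpital's rule the quotient is (e^(u))/(-144); substituting u = 0 gives -1/144.

-1/144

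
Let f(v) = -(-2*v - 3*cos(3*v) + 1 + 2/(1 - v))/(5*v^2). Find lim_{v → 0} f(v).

-31/10

Substitution gives 0/0; apply L'Hôpital's rule 2 times.
After differentiating numerator and denominator 2 times the quotient is (27*cos(3*v) - 4/(v - 1)^3)/(-10); at v = 0 this is -31/10.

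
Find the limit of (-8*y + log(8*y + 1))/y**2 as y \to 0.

-32

Direct substitution gives 0/0.
Apply L'Hôpital: lim (-8 + 8/(8*y + 1))/(2*y), still 0/0.
After 2 applications of L'Hôpital's rule the quotient is (-64/(8*y + 1)^2)/(2); substituting y = 0 gives -32.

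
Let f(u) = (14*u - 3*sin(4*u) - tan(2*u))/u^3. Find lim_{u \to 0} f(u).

Substitution gives 0/0; apply L'Hôpital's rule 3 times.
After differentiating numerator and denominator 3 times the quotient is (192*cos(4*u) - 48*tan(2*u)^4 - 64*tan(2*u)^2 - 16)/(6); at u = 0 this is 88/3.

88/3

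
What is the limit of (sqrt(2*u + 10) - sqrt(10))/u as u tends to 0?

√(10)/10

Substitution gives 0/0. Multiply numerator and denominator by the conjugate √(10 + 2u) + √10.
The numerator becomes (10 + 2u) − 10 = 2u, so the expression simplifies to 2/(√(10 + 2u) + √10).
Letting u → 0 gives 2/(2√10) = √(10)/10.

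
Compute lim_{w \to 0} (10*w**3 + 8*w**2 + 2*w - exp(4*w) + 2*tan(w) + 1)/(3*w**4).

-32/9

Substitution gives 0/0 (the numerator vanishes to order 4).
Expand each term to order w^4: the coefficient of w^4 in 2·tan(w) is 0 and in −e^(4w) is -32/3.
Lower-order terms cancel with the polynomial part, so the numerator is (-32/3)·w^4 + o(w^4), and the limit is (-32/3)/(3) = -32/9.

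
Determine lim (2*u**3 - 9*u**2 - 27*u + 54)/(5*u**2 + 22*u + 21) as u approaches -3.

At u = -3 both the top and bottom vanish — a removable singularity. Factoring out (u + 3) from each leaves (2*u^2 - 15*u + 18)/(5*u + 7), which at u = -3 equals -81/8.

-81/8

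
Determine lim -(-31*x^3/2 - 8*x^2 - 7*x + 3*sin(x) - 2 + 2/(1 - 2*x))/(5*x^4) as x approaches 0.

-32/5

Substitution gives 0/0 (the numerator vanishes to order 4).
Expand each term to order x^4: the coefficient of x^4 in 2·1/(1 - 2x) is 32 and in 3·sin(x) is 0.
Lower-order terms cancel with the polynomial part, so the numerator is (32)·x^4 + o(x^4), and the limit is (32)/(-5) = -32/5.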